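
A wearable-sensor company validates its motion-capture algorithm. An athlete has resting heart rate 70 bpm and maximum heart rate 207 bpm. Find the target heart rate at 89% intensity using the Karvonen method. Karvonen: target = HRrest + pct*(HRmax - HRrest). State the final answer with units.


Target = HRrest + pct*(HRmax - HRrest)
Heart rate reserve = HRmax - HRrest = 207 - 70 = 137 bpm
Fraction = 89% = 0.89
Target = 70 + 0.89 * 137
Target = 70 + 121.93 = 191.93 bpm

191.93 bpm


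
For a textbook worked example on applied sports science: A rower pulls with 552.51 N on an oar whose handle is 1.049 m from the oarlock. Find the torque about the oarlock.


tau = F * d
tau = 552.51 * 1.049
tau = 579.583 N*m

579.583 N*m


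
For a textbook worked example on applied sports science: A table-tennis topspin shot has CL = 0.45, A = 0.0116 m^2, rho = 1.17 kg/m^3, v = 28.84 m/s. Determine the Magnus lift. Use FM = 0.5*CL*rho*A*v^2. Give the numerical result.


FM = 0.5 * CL * rho * A * v^2
FM = 0.5 * 0.45 * 1.17 * 0.0116 * 28.84^2
v^2 = 831.7456
FM = 0.5 * 0.45 * 1.17 * 0.0116 * 831.7456 = 2.5399 N

2.5399 N


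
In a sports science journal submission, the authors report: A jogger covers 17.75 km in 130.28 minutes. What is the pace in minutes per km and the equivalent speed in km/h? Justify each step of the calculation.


Pace = time / distance = 130.28 min / 17.75 km = 7.3397 min/km
Speed = distance / time_in_hours = 17.75 / 2.1713 hr
Speed = 8.1747 km/h

7.3397 min/km, 8.1747 km/h


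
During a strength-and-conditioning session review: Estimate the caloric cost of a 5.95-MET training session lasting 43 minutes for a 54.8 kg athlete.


kcal = MET * mass * time_hr
Convert time: 43 min = 0.7167 hr
kcal = 5.95 * 54.8 * 0.7167
kcal = 233.6763 kcal

233.6763 kcal


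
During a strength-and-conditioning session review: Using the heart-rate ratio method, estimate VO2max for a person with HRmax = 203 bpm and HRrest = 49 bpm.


VO2max = 15.3 * HRmax / HRrest
VO2max = 15.3 * 203 / 49
VO2max = 3105.9 / 49 = 63.3857 mL/kg/min

63.3857 mL/kg/min


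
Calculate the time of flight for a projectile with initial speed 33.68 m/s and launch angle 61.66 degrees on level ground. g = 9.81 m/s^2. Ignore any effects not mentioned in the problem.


T = 2*v*sin(theta)/g
sin(theta) = sin(61.66 deg) = 0.8801
T = 2*33.68*0.8801 / 9.81
T = 59.2866 / 9.81 = 6.0435 s

6.0435 s


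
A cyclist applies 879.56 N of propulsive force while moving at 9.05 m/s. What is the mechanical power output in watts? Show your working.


P = F * v
P = 879.56 * 9.05
P = 7960.018 W

7960.018 W


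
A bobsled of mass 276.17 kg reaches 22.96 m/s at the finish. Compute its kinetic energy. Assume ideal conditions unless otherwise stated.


KE = 0.5 * m * v^2
KE = 0.5 * 276.17 * 22.96^2
KE = 0.5 * 276.17 * 527.1616 = 72793.1095 J

72793.1095 J


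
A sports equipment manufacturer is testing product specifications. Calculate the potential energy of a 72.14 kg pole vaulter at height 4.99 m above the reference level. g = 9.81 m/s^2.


PE = m * g * h
PE = 72.14 * 9.81 * 4.99
PE = 707.6934 * 4.99 = 3531.3901 J

3531.3901 J


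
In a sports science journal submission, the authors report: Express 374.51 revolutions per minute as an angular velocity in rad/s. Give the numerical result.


omega = RPM * 2 * pi / 60
omega = 374.51 * 2 * 3.14159 / 60
omega = 2353.1157 / 60 = 39.2186 rad/s

39.2186 rad/s


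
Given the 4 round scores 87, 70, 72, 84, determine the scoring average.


Average = sum / n
Sum = 313
Average = 313 / 4 = 78.25

78.25


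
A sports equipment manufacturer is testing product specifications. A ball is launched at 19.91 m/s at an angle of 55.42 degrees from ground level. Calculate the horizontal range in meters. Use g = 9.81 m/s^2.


R = v^2 * sin(2*theta) / g
Convert angle to radians: theta = 55.42 deg = 0.9673 rad
sin(2*theta) = sin(1.9345) = 0.9346
R = 19.91^2 * 0.9346 / 9.81
R = 396.4081 * 0.9346 / 9.81 = 37.7649 m

37.7649 m


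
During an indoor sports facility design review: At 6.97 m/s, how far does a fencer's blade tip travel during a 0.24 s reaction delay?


d = v * t
d = 6.97 * 0.24
d = 1.6728 m

1.6728 m


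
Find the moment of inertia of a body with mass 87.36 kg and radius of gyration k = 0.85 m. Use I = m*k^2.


I = m * k^2
I = 87.36 * 0.85^2
I = 87.36 * 0.7225 = 63.1176 kg*m^2

63.1176 kg*m^2


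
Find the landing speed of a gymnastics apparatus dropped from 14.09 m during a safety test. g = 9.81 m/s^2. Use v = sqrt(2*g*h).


v = sqrt(2 * g * h)
v = sqrt(2 * 9.81 * 14.09)
v = sqrt(276.4458) = 16.6267 m/s

16.6267 m/s


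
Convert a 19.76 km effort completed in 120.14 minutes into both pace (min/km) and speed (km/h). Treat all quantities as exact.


Pace = time / distance = 120.14 min / 19.76 km = 6.08 min/km
Speed = distance / time_in_hours = 19.76 / 2.0023 hr
Speed = 9.8685 km/h

6.08 min/km, 9.8685 km/h


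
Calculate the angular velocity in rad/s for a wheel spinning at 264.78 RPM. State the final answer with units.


omega = RPM * 2 * pi / 60
omega = 264.78 * 2 * 3.14159 / 60
omega = 1663.6618 / 60 = 27.7277 rad/s

27.7277 rad/s


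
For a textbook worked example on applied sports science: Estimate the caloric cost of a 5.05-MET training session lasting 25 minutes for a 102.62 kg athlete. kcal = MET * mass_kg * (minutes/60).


kcal = MET * mass * time_hr
Convert time: 25 min = 0.4167 hr
kcal = 5.05 * 102.62 * 0.4167
kcal = 215.9296 kcal

215.9296 kcal


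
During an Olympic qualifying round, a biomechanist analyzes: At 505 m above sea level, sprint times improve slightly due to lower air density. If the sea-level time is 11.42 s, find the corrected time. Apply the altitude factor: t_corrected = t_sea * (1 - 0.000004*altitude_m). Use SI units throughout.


Correction factor = 1 - 0.000004 * 505 = 0.99798
t_corrected = t_sea * factor = 11.42 * 0.99798
t_corrected = 11.3969 s

11.3969 s


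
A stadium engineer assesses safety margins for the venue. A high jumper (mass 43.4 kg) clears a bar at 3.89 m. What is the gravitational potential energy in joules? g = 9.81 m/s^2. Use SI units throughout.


PE = m * g * h
PE = 43.4 * 9.81 * 3.89
PE = 425.754 * 3.89 = 1656.1831 J

1656.1831 J


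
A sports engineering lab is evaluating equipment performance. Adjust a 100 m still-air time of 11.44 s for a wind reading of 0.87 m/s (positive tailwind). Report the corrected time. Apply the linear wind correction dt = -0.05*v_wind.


dt = -0.05 * v_wind = -0.05 * 0.87 = -0.0435 s
t_corrected = t_still + dt = 11.44 + (-0.0435)
t_corrected = 11.3965 s

11.3965 s


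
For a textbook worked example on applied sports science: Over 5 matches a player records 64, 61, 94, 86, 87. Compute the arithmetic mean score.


Average = sum / n
Sum = 392
Average = 392 / 5 = 78.4

78.4


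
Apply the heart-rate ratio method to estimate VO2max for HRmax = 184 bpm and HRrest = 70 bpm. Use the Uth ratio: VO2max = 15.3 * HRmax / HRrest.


VO2max = 15.3 * HRmax / HRrest
VO2max = 15.3 * 184 / 70
VO2max = 2815.2 / 70 = 40.2171 mL/kg/min

40.2171 mL/kg/min


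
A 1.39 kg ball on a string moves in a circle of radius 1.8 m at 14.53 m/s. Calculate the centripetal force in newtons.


Fc = m * v^2 / r
v^2 = 14.53^2 = 211.1209
Fc = 1.39 * 211.1209 / 1.8
Fc = 293.4581 / 1.8 = 163.0323 N

163.0323 N


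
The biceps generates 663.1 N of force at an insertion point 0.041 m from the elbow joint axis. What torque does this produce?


tau = F * d
tau = 663.1 * 0.041
tau = 27.1871 N*m

27.1871 N*m


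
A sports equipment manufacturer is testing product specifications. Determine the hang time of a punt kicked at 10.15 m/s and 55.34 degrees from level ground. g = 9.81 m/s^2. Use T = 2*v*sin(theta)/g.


T = 2*v*sin(theta)/g
sin(theta) = sin(55.34 deg) = 0.8225
T = 2*10.15*0.8225 / 9.81
T = 16.6976 / 9.81 = 1.7021 s

1.7021 s


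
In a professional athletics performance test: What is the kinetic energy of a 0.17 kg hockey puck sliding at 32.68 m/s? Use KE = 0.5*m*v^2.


KE = 0.5 * m * v^2
KE = 0.5 * 0.17 * 32.68^2
KE = 0.5 * 0.17 * 1067.9824 = 90.7785 J

90.7785 J


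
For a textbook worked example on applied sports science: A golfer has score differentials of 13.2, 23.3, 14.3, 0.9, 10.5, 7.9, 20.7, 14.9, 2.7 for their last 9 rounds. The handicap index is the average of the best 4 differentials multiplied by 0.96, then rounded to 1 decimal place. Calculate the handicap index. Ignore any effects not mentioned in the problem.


All differentials: 13.2, 23.3, 14.3, 0.9, 10.5, 7.9, 20.7, 14.9, 2.7
Sorted: 0.9, 2.7, 7.9, 10.5, 13.2, 14.3, 14.9, 20.7, 23.3
Best 4: 0.9, 2.7, 7.9, 10.5
Average of best = 22 / 4 = 5.5
Raw index = 5.5 * 0.96 = 5.28
Handicap index = round(5.28, 1) = 5.3

5.3


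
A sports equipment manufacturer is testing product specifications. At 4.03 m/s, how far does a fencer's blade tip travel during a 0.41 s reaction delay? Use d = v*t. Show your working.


d = v * t
d = 4.03 * 0.41
d = 1.6523 m

1.6523 m


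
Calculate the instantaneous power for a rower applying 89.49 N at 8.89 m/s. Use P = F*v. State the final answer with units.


P = F * v
P = 89.49 * 8.89
P = 795.5661 W

795.5661 W


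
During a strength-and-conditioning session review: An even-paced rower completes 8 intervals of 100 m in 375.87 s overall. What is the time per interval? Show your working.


Split time = total_time / n_laps = 375.87 / 8
Split time = 46.9838 s per lap

46.9838 s


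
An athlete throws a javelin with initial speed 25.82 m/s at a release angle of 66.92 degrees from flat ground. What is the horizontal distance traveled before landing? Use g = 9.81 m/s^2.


R = v^2 * sin(2*theta) / g
Convert angle to radians: theta = 66.92 deg = 1.168 rad
sin(2*theta) = sin(2.3359) = 0.7213
R = 25.82^2 * 0.7213 / 9.81
R = 666.6724 * 0.7213 / 9.81 = 49.0169 m

49.0169 m


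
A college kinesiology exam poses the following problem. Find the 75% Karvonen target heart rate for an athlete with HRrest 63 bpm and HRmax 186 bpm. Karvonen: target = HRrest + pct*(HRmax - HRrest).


Target = HRrest + pct*(HRmax - HRrest)
Heart rate reserve = HRmax - HRrest = 186 - 63 = 123 bpm
Fraction = 75% = 0.75
Target = 63 + 0.75 * 123
Target = 63 + 92.25 = 155.25 bpm

155.25 bpm


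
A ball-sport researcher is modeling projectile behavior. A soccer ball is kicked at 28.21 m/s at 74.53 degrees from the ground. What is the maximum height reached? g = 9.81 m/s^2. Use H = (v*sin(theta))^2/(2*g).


H = (v*sin(theta))^2 / (2*g)
vy = v*sin(theta) = 28.21 * sin(74.53 deg) = 27.188 m/s
H = vy^2 / (2*g) = 739.1851 / (2*9.81)
H = 739.1851 / 19.62 = 37.6751 m

37.6751 m


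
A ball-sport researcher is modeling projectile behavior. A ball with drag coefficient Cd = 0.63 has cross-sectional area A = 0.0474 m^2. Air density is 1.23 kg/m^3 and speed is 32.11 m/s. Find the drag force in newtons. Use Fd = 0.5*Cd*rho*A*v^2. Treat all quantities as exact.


Fd = 0.5 * Cd * rho * A * v^2
Fd = 0.5 * 0.63 * 1.23 * 0.0474 * 32.11^2
v^2 = 1031.0521
Fd = 0.5 * 0.63 * 1.23 * 0.0474 * 1031.0521 = 18.9354 N

18.9354 N


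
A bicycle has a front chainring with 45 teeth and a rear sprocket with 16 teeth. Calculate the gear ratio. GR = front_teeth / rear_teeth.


GR = front_teeth / rear_teeth
GR = 45 / 16
GR = 2.8125

2.8125


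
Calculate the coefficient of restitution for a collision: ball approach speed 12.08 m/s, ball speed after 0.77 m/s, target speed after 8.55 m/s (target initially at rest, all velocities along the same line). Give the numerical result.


e = (v2_after - v1_after) / (v1_before - v2_before)
Numerator = 8.55 - 0.77 = 7.78
Denominator = 12.08 - 0 = 12.08
e = 7.78 / 12.08 = 0.644

0.644


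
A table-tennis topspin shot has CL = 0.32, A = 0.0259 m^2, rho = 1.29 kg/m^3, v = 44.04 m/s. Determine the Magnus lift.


FM = 0.5 * CL * rho * A * v^2
FM = 0.5 * 0.32 * 1.29 * 0.0259 * 44.04^2
v^2 = 1939.5216
FM = 0.5 * 0.32 * 1.29 * 0.0259 * 1939.5216 = 10.3682 N

10.3682 N


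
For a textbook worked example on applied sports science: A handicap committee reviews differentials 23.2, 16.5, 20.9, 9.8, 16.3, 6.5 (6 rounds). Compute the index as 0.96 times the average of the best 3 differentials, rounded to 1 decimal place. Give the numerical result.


All differentials: 23.2, 16.5, 20.9, 9.8, 16.3, 6.5
Sorted: 6.5, 9.8, 16.3, 16.5, 20.9, 23.2
Best 3: 6.5, 9.8, 16.3
Average of best = 32.6 / 3 = 10.8667
Raw index = 10.8667 * 0.96 = 10.432
Handicap index = round(10.432, 1) = 10.4

10.4


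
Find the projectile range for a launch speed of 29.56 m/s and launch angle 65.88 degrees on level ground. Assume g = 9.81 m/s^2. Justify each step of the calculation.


R = v^2 * sin(2*theta) / g
Convert angle to radians: theta = 65.88 deg = 1.1498 rad
sin(2*theta) = sin(2.2996) = 0.7459
R = 29.56^2 * 0.7459 / 9.81
R = 873.7936 * 0.7459 / 9.81 = 66.4423 m

66.4423 m


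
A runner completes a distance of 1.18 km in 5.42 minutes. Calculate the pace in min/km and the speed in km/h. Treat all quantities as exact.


Pace = time / distance = 5.42 min / 1.18 km = 4.5932 min/km
Speed = distance / time_in_hours = 1.18 / 0.0903 hr
Speed = 13.0627 km/h

4.5932 min/km, 13.0627 km/h


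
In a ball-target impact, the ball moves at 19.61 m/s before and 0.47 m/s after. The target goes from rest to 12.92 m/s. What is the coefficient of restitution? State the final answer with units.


e = (v2_after - v1_after) / (v1_before - v2_before)
Numerator = 12.92 - 0.47 = 12.45
Denominator = 19.61 - 0 = 19.61
e = 12.45 / 19.61 = 0.6349

0.6349


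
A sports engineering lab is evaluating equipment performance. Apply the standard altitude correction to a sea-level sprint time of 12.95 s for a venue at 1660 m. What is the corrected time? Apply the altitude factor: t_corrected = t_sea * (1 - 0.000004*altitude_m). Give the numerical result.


Correction factor = 1 - 0.000004 * 1660 = 0.99336
t_corrected = t_sea * factor = 12.95 * 0.99336
t_corrected = 12.864 s

12.864 s


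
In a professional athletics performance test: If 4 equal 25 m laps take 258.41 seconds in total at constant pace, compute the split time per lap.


Split time = total_time / n_laps = 258.41 / 4
Split time = 64.6025 s per lap

64.6025 s


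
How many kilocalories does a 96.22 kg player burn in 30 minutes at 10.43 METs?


kcal = MET * mass * time_hr
Convert time: 30 min = 0.5 hr
kcal = 10.43 * 96.22 * 0.5
kcal = 501.7873 kcal

501.7873 kcal


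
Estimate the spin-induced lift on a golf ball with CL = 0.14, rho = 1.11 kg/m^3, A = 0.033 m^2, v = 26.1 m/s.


FM = 0.5 * CL * rho * A * v^2
FM = 0.5 * 0.14 * 1.11 * 0.033 * 26.1^2
v^2 = 681.21
FM = 0.5 * 0.14 * 1.11 * 0.033 * 681.21 = 1.7467 N

1.7467 N


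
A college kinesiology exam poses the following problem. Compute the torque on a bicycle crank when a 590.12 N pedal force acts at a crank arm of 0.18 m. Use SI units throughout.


tau = F * d
tau = 590.12 * 0.18
tau = 106.2216 N*m

106.2216 N*m


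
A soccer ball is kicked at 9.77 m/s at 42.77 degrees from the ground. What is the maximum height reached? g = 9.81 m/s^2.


H = (v*sin(theta))^2 / (2*g)
vy = v*sin(theta) = 9.77 * sin(42.77 deg) = 6.6344 m/s
H = vy^2 / (2*g) = 44.0151 / (2*9.81)
H = 44.0151 / 19.62 = 2.2434 m

2.2434 m


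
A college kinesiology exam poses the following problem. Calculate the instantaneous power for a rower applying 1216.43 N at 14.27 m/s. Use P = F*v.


P = F * v
P = 1216.43 * 14.27
P = 17358.4561 W

17358.4561 W


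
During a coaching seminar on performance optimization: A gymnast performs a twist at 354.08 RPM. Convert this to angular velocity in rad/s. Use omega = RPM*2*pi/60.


omega = RPM * 2 * pi / 60
omega = 354.08 * 2 * 3.14159 / 60
omega = 2224.7503 / 60 = 37.0792 rad/s

37.0792 rad/s


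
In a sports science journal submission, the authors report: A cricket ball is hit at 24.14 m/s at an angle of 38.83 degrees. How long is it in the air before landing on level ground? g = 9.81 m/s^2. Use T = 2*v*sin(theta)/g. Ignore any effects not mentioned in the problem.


T = 2*v*sin(theta)/g
sin(theta) = sin(38.83 deg) = 0.627
T = 2*24.14*0.627 / 9.81
T = 30.2721 / 9.81 = 3.0858 s

3.0858 s


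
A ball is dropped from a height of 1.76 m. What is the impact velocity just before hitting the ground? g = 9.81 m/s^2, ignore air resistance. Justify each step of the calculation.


v = sqrt(2 * g * h)
v = sqrt(2 * 9.81 * 1.76)
v = sqrt(34.5312) = 5.8763 m/s

5.8763 m/s


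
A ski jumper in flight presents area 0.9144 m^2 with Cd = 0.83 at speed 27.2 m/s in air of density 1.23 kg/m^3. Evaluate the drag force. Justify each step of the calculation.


Fd = 0.5 * Cd * rho * A * v^2
Fd = 0.5 * 0.83 * 1.23 * 0.9144 * 27.2^2
v^2 = 739.84
Fd = 0.5 * 0.83 * 1.23 * 0.9144 * 739.84 = 345.3244 N

345.3244 N


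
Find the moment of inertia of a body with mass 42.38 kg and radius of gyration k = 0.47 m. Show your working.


I = m * k^2
I = 42.38 * 0.47^2
I = 42.38 * 0.2209 = 9.3617 kg*m^2

9.3617 kg*m^2


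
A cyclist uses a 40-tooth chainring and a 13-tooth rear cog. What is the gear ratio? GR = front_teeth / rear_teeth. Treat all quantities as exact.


GR = front_teeth / rear_teeth
GR = 40 / 13
GR = 3.0769

3.0769


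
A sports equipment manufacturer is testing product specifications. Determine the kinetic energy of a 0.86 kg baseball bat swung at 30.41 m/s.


KE = 0.5 * m * v^2
KE = 0.5 * 0.86 * 30.41^2
KE = 0.5 * 0.86 * 924.7681 = 397.6503 J

397.6503 J


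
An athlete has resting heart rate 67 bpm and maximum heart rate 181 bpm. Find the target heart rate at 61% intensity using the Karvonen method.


Target = HRrest + pct*(HRmax - HRrest)
Heart rate reserve = HRmax - HRrest = 181 - 67 = 114 bpm
Fraction = 61% = 0.61
Target = 67 + 0.61 * 114
Target = 67 + 69.54 = 136.54 bpm

136.54 bpm


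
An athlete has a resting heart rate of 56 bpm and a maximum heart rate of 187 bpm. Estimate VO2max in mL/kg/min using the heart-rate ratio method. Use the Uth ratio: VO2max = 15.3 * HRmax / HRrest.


VO2max = 15.3 * HRmax / HRrest
VO2max = 15.3 * 187 / 56
VO2max = 2861.1 / 56 = 51.0911 mL/kg/min

51.0911 mL/kg/min


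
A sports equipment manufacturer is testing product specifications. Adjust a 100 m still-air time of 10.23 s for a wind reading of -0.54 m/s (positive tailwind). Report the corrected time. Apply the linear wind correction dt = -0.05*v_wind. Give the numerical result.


dt = -0.05 * v_wind = -0.05 * -0.54 = 0.027 s
t_corrected = t_still + dt = 10.23 + (0.027)
t_corrected = 10.257 s

10.257 s


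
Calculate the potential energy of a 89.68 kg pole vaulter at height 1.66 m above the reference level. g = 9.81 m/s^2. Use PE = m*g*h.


PE = m * g * h
PE = 89.68 * 9.81 * 1.66
PE = 879.7608 * 1.66 = 1460.4029 J

1460.4029 J


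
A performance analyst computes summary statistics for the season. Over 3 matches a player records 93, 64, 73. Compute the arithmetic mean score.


Average = sum / n
Sum = 230
Average = 230 / 3 = 76.6667

76.6667


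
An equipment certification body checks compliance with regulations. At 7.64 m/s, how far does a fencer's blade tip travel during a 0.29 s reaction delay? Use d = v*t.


d = v * t
d = 7.64 * 0.29
d = 2.2156 m

2.2156 m


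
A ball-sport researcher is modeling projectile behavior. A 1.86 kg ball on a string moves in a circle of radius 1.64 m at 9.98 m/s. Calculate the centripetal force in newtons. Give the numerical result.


Fc = m * v^2 / r
v^2 = 9.98^2 = 99.6004
Fc = 1.86 * 99.6004 / 1.64
Fc = 185.2567 / 1.64 = 112.9614 N

112.9614 N


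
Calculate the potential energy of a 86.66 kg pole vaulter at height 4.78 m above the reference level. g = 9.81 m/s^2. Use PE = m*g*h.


PE = m * g * h
PE = 86.66 * 9.81 * 4.78
PE = 850.1346 * 4.78 = 4063.6434 J

4063.6434 J


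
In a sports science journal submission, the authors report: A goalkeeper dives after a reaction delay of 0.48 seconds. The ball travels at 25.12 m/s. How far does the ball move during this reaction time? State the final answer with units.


d = v * t
d = 25.12 * 0.48
d = 12.0576 m

12.0576 m


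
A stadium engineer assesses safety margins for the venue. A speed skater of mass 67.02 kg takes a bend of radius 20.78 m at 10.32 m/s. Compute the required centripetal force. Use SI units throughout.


Fc = m * v^2 / r
v^2 = 10.32^2 = 106.5024
Fc = 67.02 * 106.5024 / 20.78
Fc = 7137.7908 / 20.78 = 343.4933 N

343.4933 N


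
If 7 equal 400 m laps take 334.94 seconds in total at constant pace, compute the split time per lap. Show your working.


Split time = total_time / n_laps = 334.94 / 7
Split time = 47.8486 s per lap

47.8486 s


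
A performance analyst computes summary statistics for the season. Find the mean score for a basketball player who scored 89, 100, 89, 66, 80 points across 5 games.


Average = sum / n
Sum = 424
Average = 424 / 5 = 84.8

84.8


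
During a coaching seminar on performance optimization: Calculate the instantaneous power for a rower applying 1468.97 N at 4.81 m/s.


P = F * v
P = 1468.97 * 4.81
P = 7065.7457 W

7065.7457 W


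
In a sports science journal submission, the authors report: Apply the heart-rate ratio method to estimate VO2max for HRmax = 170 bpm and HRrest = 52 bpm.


VO2max = 15.3 * HRmax / HRrest
VO2max = 15.3 * 170 / 52
VO2max = 2601 / 52 = 50.0192 mL/kg/min

50.0192 mL/kg/min


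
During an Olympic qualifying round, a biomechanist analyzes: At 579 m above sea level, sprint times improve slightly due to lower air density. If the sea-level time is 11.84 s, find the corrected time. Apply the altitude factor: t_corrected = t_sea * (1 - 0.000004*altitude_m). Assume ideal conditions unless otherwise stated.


Correction factor = 1 - 0.000004 * 579 = 0.997684
t_corrected = t_sea * factor = 11.84 * 0.997684
t_corrected = 11.8126 s

11.8126 s


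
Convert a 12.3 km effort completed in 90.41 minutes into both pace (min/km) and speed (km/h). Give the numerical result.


Pace = time / distance = 90.41 min / 12.3 km = 7.3504 min/km
Speed = distance / time_in_hours = 12.3 / 1.5068 hr
Speed = 8.1628 km/h

7.3504 min/km, 8.1628 km/h


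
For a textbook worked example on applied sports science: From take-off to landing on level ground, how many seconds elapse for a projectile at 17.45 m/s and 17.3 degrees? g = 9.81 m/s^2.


T = 2*v*sin(theta)/g
sin(theta) = sin(17.3 deg) = 0.2974
T = 2*17.45*0.2974 / 9.81
T = 10.3784 / 9.81 = 1.0579 s

1.0579 s


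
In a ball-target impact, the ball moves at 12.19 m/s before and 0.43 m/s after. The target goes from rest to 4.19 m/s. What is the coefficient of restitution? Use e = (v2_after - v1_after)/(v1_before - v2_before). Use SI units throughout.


e = (v2_after - v1_after) / (v1_before - v2_before)
Numerator = 4.19 - 0.43 = 3.76
Denominator = 12.19 - 0 = 12.19
e = 3.76 / 12.19 = 0.3084

0.3084


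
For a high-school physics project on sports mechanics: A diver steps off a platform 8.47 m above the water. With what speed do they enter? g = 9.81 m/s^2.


v = sqrt(2 * g * h)
v = sqrt(2 * 9.81 * 8.47)
v = sqrt(166.1814) = 12.8911 m/s

12.8911 m/s


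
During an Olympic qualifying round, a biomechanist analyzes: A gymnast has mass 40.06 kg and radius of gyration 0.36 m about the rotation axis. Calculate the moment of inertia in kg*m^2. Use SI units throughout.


I = m * k^2
I = 40.06 * 0.36^2
I = 40.06 * 0.1296 = 5.1918 kg*m^2

5.1918 kg*m^2


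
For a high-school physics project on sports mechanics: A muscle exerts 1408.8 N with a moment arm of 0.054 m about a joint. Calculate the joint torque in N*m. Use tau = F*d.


tau = F * d
tau = 1408.8 * 0.054
tau = 76.0752 N*m

76.0752 N*m


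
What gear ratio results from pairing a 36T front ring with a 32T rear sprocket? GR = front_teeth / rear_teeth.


GR = front_teeth / rear_teeth
GR = 36 / 32
GR = 1.125

1.125


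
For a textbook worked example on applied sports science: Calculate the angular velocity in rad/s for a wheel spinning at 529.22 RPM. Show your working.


omega = RPM * 2 * pi / 60
omega = 529.22 * 2 * 3.14159 / 60
omega = 3325.1873 / 60 = 55.4198 rad/s

55.4198 rad/s


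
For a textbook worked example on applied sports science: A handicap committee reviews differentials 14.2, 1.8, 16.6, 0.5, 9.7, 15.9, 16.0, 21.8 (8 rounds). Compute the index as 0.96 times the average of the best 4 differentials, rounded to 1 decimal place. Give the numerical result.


All differentials: 14.2, 1.8, 16.6, 0.5, 9.7, 15.9, 16.0, 21.8
Sorted: 0.5, 1.8, 9.7, 14.2, 15.9, 16.0, 16.6, 21.8
Best 4: 0.5, 1.8, 9.7, 14.2
Average of best = 26.2 / 4 = 6.55
Raw index = 6.55 * 0.96 = 6.288
Handicap index = round(6.288, 1) = 6.3

6.3


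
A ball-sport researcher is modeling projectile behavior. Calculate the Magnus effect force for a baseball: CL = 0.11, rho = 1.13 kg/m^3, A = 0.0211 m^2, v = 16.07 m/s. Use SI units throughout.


FM = 0.5 * CL * rho * A * v^2
FM = 0.5 * 0.11 * 1.13 * 0.0211 * 16.07^2
v^2 = 258.2449
FM = 0.5 * 0.11 * 1.13 * 0.0211 * 258.2449 = 0.3387 N

0.3387 N


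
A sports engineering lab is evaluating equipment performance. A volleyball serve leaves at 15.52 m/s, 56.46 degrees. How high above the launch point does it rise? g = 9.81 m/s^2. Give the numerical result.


H = (v*sin(theta))^2 / (2*g)
vy = v*sin(theta) = 15.52 * sin(56.46 deg) = 12.9359 m/s
H = vy^2 / (2*g) = 167.3381 / (2*9.81)
H = 167.3381 / 19.62 = 8.529 m

8.529 m


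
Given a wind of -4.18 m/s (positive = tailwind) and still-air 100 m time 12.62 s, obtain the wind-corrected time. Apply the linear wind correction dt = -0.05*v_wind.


dt = -0.05 * v_wind = -0.05 * -4.18 = 0.209 s
t_corrected = t_still + dt = 12.62 + (0.209)
t_corrected = 12.829 s

12.829 s


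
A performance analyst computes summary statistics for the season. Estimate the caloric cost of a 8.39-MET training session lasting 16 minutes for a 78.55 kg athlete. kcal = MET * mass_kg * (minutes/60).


kcal = MET * mass * time_hr
Convert time: 16 min = 0.2667 hr
kcal = 8.39 * 78.55 * 0.2667
kcal = 175.7425 kcal

175.7425 kcal


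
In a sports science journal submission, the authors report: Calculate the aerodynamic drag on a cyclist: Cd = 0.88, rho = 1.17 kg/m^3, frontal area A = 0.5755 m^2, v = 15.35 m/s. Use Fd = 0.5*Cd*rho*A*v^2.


Fd = 0.5 * Cd * rho * A * v^2
Fd = 0.5 * 0.88 * 1.17 * 0.5755 * 15.35^2
v^2 = 235.6225
Fd = 0.5 * 0.88 * 1.17 * 0.5755 * 235.6225 = 69.8073 N

69.8073 N


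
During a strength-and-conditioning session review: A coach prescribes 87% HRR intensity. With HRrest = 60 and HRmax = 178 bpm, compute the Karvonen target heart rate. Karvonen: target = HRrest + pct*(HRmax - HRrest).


Target = HRrest + pct*(HRmax - HRrest)
Heart rate reserve = HRmax - HRrest = 178 - 60 = 118 bpm
Fraction = 87% = 0.87
Target = 60 + 0.87 * 118
Target = 60 + 102.66 = 162.66 bpm

162.66 bpm


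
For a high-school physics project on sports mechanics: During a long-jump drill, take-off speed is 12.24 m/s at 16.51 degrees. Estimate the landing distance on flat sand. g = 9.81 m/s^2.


R = v^2 * sin(2*theta) / g
Convert angle to radians: theta = 16.51 deg = 0.2882 rad
sin(2*theta) = sin(0.5763) = 0.5449
R = 12.24^2 * 0.5449 / 9.81
R = 149.8176 * 0.5449 / 9.81 = 8.3222 m

8.3222 m


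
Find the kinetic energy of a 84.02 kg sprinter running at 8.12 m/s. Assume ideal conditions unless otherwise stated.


KE = 0.5 * m * v^2
KE = 0.5 * 84.02 * 8.12^2
KE = 0.5 * 84.02 * 65.9344 = 2769.9041 J

2769.9041 J


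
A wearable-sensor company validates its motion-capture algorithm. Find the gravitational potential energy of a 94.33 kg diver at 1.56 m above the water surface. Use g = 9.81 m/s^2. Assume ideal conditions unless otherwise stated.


PE = m * g * h
PE = 94.33 * 9.81 * 1.56
PE = 925.3773 * 1.56 = 1443.5886 J

1443.5886 J


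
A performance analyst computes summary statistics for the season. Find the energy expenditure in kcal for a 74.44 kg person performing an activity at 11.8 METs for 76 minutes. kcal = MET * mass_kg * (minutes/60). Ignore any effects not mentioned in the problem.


kcal = MET * mass * time_hr
Convert time: 76 min = 1.2667 hr
kcal = 11.8 * 74.44 * 1.2667
kcal = 1112.6299 kcal

1112.6299 kcal


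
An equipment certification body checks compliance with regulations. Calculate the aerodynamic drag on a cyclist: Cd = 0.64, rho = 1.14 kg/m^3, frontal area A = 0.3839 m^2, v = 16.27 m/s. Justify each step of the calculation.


Fd = 0.5 * Cd * rho * A * v^2
Fd = 0.5 * 0.64 * 1.14 * 0.3839 * 16.27^2
v^2 = 264.7129
Fd = 0.5 * 0.64 * 1.14 * 0.3839 * 264.7129 = 37.0722 N

37.0722 N


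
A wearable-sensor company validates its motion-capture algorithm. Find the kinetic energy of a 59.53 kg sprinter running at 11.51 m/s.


KE = 0.5 * m * v^2
KE = 0.5 * 59.53 * 11.51^2
KE = 0.5 * 59.53 * 132.4801 = 3943.2702 J

3943.2702 J


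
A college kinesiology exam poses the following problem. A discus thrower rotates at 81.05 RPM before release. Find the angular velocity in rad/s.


omega = RPM * 2 * pi / 60
omega = 81.05 * 2 * 3.14159 / 60
omega = 509.2522 / 60 = 8.4875 rad/s

8.4875 rad/s


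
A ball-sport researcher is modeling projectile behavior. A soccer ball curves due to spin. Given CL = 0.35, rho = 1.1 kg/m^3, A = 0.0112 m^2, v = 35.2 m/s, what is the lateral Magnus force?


FM = 0.5 * CL * rho * A * v^2
FM = 0.5 * 0.35 * 1.1 * 0.0112 * 35.2^2
v^2 = 1239.04
FM = 0.5 * 0.35 * 1.1 * 0.0112 * 1239.04 = 2.6714 N

2.6714 N


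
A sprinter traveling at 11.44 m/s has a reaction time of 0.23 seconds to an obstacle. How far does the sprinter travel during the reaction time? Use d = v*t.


d = v * t
d = 11.44 * 0.23
d = 2.6312 m

2.6312 m


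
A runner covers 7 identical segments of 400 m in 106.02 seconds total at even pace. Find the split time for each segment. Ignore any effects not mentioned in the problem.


Split time = total_time / n_laps = 106.02 / 7
Split time = 15.1457 s per lap

15.1457 s


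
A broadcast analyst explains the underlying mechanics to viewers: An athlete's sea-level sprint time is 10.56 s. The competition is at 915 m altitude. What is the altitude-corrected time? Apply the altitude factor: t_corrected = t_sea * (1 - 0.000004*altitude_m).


Correction factor = 1 - 0.000004 * 915 = 0.99634
t_corrected = t_sea * factor = 10.56 * 0.99634
t_corrected = 10.5214 s

10.5214 s


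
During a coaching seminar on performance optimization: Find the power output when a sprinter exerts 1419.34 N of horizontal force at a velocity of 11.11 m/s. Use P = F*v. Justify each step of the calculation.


P = F * v
P = 1419.34 * 11.11
P = 15768.8674 W

15768.8674 W


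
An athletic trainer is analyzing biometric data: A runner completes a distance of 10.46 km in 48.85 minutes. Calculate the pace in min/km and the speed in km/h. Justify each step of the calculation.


Pace = time / distance = 48.85 min / 10.46 km = 4.6702 min/km
Speed = distance / time_in_hours = 10.46 / 0.8142 hr
Speed = 12.8475 km/h

4.6702 min/km, 12.8475 km/h


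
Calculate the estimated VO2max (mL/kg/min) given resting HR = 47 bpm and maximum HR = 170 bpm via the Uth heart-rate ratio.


VO2max = 15.3 * HRmax / HRrest
VO2max = 15.3 * 170 / 47
VO2max = 2601 / 47 = 55.3404 mL/kg/min

55.3404 mL/kg/min


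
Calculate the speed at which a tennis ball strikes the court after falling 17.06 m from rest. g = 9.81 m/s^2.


v = sqrt(2 * g * h)
v = sqrt(2 * 9.81 * 17.06)
v = sqrt(334.7172) = 18.2953 m/s

18.2953 m/s


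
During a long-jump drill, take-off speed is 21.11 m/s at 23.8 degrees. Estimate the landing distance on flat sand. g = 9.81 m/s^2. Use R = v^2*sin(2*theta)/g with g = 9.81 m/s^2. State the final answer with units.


R = v^2 * sin(2*theta) / g
Convert angle to radians: theta = 23.8 deg = 0.4154 rad
sin(2*theta) = sin(0.8308) = 0.7385
R = 21.11^2 * 0.7385 / 9.81
R = 445.6321 * 0.7385 / 9.81 = 33.5453 m

33.5453 m


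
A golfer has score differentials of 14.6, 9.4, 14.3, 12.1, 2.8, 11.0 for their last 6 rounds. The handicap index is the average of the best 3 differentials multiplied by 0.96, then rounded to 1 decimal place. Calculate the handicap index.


All differentials: 14.6, 9.4, 14.3, 12.1, 2.8, 11.0
Sorted: 2.8, 9.4, 11.0, 12.1, 14.3, 14.6
Best 3: 2.8, 9.4, 11.0
Average of best = 23.2 / 3 = 7.7333
Raw index = 7.7333 * 0.96 = 7.424
Handicap index = round(7.424, 1) = 7.4

7.4


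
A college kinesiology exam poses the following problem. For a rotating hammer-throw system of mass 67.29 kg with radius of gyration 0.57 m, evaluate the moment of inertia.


I = m * k^2
I = 67.29 * 0.57^2
I = 67.29 * 0.3249 = 21.8625 kg*m^2

21.8625 kg*m^2


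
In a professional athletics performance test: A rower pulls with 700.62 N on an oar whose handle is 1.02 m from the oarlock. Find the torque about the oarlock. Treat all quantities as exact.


tau = F * d
tau = 700.62 * 1.02
tau = 714.6324 N*m

714.6324 N*m


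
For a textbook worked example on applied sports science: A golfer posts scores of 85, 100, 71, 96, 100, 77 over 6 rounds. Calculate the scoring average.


Average = sum / n
Sum = 529
Average = 529 / 6 = 88.1667

88.1667


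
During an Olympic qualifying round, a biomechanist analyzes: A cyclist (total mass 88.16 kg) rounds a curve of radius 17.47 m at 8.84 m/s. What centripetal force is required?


Fc = m * v^2 / r
v^2 = 8.84^2 = 78.1456
Fc = 88.16 * 78.1456 / 17.47
Fc = 6889.3161 / 17.47 = 394.3512 N

394.3512 N


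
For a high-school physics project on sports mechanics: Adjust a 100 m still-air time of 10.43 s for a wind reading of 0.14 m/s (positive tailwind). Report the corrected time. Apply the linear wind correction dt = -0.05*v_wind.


dt = -0.05 * v_wind = -0.05 * 0.14 = -0.007 s
t_corrected = t_still + dt = 10.43 + (-0.007)
t_corrected = 10.423 s

10.423 s


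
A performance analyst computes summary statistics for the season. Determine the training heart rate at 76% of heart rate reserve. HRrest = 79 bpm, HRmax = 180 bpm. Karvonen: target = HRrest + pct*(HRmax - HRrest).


Target = HRrest + pct*(HRmax - HRrest)
Heart rate reserve = HRmax - HRrest = 180 - 79 = 101 bpm
Fraction = 76% = 0.76
Target = 79 + 0.76 * 101
Target = 79 + 76.76 = 155.76 bpm

155.76 bpm


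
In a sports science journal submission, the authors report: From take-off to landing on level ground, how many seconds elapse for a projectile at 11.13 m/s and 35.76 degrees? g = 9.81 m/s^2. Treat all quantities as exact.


T = 2*v*sin(theta)/g
sin(theta) = sin(35.76 deg) = 0.5844
T = 2*11.13*0.5844 / 9.81
T = 13.0086 / 9.81 = 1.326 s

1.326 s


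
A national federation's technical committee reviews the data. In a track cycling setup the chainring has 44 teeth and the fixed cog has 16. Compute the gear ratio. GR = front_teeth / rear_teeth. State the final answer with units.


GR = front_teeth / rear_teeth
GR = 44 / 16
GR = 2.75

2.75


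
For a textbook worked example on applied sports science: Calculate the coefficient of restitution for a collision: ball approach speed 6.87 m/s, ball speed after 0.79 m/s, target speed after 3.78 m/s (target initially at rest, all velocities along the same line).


e = (v2_after - v1_after) / (v1_before - v2_before)
Numerator = 3.78 - 0.79 = 2.99
Denominator = 6.87 - 0 = 6.87
e = 2.99 / 6.87 = 0.4352

0.4352


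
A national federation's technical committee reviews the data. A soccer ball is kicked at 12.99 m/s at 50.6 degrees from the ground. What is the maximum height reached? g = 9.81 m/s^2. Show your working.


H = (v*sin(theta))^2 / (2*g)
vy = v*sin(theta) = 12.99 * sin(50.6 deg) = 10.0378 m/s
H = vy^2 / (2*g) = 100.7576 / (2*9.81)
H = 100.7576 / 19.62 = 5.1355 m

5.1355 m


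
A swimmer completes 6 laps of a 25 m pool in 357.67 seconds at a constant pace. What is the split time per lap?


Split time = total_time / n_laps = 357.67 / 6
Split time = 59.6117 s per lap

59.6117 s


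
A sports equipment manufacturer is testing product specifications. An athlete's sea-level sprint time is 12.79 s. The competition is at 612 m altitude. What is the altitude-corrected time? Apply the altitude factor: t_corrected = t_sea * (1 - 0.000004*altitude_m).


Correction factor = 1 - 0.000004 * 612 = 0.997552
t_corrected = t_sea * factor = 12.79 * 0.997552
t_corrected = 12.7587 s

12.7587 s


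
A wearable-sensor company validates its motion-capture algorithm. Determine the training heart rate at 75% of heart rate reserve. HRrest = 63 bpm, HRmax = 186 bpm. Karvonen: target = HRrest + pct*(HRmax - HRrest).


Target = HRrest + pct*(HRmax - HRrest)
Heart rate reserve = HRmax - HRrest = 186 - 63 = 123 bpm
Fraction = 75% = 0.75
Target = 63 + 0.75 * 123
Target = 63 + 92.25 = 155.25 bpm

155.25 bpm


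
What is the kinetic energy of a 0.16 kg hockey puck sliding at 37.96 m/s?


KE = 0.5 * m * v^2
KE = 0.5 * 0.16 * 37.96^2
KE = 0.5 * 0.16 * 1440.9616 = 115.2769 J

115.2769 J


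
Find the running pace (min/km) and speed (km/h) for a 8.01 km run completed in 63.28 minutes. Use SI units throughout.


Pace = time / distance = 63.28 min / 8.01 km = 7.9001 min/km
Speed = distance / time_in_hours = 8.01 / 1.0547 hr
Speed = 7.5948 km/h

7.9001 min/km, 7.5948 km/h


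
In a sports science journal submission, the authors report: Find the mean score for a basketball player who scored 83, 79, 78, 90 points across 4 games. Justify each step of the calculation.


Average = sum / n
Sum = 330
Average = 330 / 4 = 82.5

82.5


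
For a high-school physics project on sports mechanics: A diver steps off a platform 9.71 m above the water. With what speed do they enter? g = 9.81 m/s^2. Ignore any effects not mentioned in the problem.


v = sqrt(2 * g * h)
v = sqrt(2 * 9.81 * 9.71)
v = sqrt(190.5102) = 13.8025 m/s

13.8025 m/s


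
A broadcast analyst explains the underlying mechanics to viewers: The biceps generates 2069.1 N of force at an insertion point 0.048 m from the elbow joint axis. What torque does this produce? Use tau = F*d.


tau = F * d
tau = 2069.1 * 0.048
tau = 99.3168 N*m

99.3168 N*m


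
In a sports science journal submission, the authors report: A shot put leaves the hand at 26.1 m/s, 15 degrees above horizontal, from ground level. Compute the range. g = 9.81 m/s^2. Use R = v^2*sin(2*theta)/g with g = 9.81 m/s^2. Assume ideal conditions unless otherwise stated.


R = v^2 * sin(2*theta) / g
Convert angle to radians: theta = 15 deg = 0.2618 rad
sin(2*theta) = sin(0.5236) = 0.5
R = 26.1^2 * 0.5 / 9.81
R = 681.21 * 0.5 / 9.81 = 34.7202 m

34.7202 m


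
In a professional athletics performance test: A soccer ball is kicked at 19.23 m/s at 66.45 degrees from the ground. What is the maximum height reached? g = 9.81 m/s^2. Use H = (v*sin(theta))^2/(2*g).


H = (v*sin(theta))^2 / (2*g)
vy = v*sin(theta) = 19.23 * sin(66.45 deg) = 17.6284 m/s
H = vy^2 / (2*g) = 310.7593 / (2*9.81)
H = 310.7593 / 19.62 = 15.8389 m

15.8389 m


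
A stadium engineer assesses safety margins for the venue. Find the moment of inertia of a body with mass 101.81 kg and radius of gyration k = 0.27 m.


I = m * k^2
I = 101.81 * 0.27^2
I = 101.81 * 0.0729 = 7.4219 kg*m^2

7.4219 kg*m^2


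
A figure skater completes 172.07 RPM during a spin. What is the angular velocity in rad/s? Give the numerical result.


omega = RPM * 2 * pi / 60
omega = 172.07 * 2 * 3.14159 / 60
omega = 1081.1477 / 60 = 18.0191 rad/s

18.0191 rad/s


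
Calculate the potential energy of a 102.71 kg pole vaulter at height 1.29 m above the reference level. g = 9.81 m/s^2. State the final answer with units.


PE = m * g * h
PE = 102.71 * 9.81 * 1.29
PE = 1007.5851 * 1.29 = 1299.7848 J

1299.7848 J


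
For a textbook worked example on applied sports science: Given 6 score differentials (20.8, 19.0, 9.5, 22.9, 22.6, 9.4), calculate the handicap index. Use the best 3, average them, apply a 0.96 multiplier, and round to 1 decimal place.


All differentials: 20.8, 19.0, 9.5, 22.9, 22.6, 9.4
Sorted: 9.4, 9.5, 19.0, 20.8, 22.6, 22.9
Best 3: 9.4, 9.5, 19.0
Average of best = 37.9 / 3 = 12.6333
Raw index = 12.6333 * 0.96 = 12.128
Handicap index = round(12.128, 1) = 12.1

12.1
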